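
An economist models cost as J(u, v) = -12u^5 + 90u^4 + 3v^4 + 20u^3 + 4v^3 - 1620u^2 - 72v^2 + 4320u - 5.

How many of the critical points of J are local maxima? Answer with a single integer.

2

J separates as a function of u plus a function of v, so ∇J=0 decouples.
∂J/∂u = -60(u - 4)(u - 3)(u - 2)(u + 3) = 0 at u ∈ {-3, 2, 3, 4}; ∂J/∂v = 12v(v - 3)(v + 4) = 0 at v ∈ {-4, 0, 3}.
The Hessian is diagonal: diag(J_uu, J_vv). Second derivatives: J_uu(-3)=12600, J_uu(2)=-600, J_uu(3)=360, J_uu(4)=-840; J_vv(-4)=336, J_vv(0)=-144, J_vv(3)=252.
Local maxima occur where both diagonal entries negative: (2, 0), (4, 0). Count: 2.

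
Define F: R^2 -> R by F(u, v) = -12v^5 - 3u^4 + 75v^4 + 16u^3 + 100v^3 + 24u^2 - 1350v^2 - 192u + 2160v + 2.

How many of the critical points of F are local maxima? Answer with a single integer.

4

F separates as a function of u plus a function of v, so ∇F=0 decouples.
∂F/∂u = -12(u - 4)(u - 2)(u + 2) = 0 at u ∈ {-2, 2, 4}; ∂F/∂v = -60(v - 4)(v - 3)(v - 1)(v + 3) = 0 at v ∈ {-3, 1, 3, 4}.
The Hessian is diagonal: diag(F_uu, F_vv). Second derivatives: F_uu(-2)=-288, F_uu(2)=96, F_uu(4)=-144; F_vv(-3)=10080, F_vv(1)=-1440, F_vv(3)=720, F_vv(4)=-1260.
Local maxima occur where both diagonal entries negative: (-2, 1), (-2, 4), (4, 1), (4, 4). Count: 4.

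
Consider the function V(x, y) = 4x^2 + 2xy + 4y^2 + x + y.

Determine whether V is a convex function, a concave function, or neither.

V is quadratic, so its Hessian is the constant matrix H = [[8, 2], [2, 8]].
det(H) = 60, tr(H) = 16.
det(H) > 0 and tr(H) > 0, so H is positive definite everywhere: convex.

convex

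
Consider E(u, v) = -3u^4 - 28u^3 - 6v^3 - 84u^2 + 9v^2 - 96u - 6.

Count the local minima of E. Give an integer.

E separates as a function of u plus a function of v, so ∇E=0 decouples.
∂E/∂u = -12(u + 1)(u + 2)(u + 4) = 0 at u ∈ {-4, -2, -1}; ∂E/∂v = -18v(v - 1) = 0 at v ∈ {0, 1}.
The Hessian is diagonal: diag(E_uu, E_vv). Second derivatives: E_uu(-4)=-72, E_uu(-2)=24, E_uu(-1)=-36; E_vv(0)=18, E_vv(1)=-18.
Local minima occur where both diagonal entries positive: (-2, 0). Count: 1.

1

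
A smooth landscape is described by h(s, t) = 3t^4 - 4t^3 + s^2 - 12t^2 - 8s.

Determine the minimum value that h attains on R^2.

h(s,t) separates as P(s) + Q(t), so its minimum is min P + min Q.
P'(s) = 2s - 8 vanishes at s ∈ {4}; Q'(t) = 12t(t - 2)(t + 1) vanishes at t ∈ {-1, 0, 2}.
Local minima of P (where P''>0): P(4)=-16. Local minima of Q: Q(-1)=-5, Q(2)=-32.
So the global minimum of h is P(4) + Q(2) = -16 − 32 = -48, attained at (4, 2).

-48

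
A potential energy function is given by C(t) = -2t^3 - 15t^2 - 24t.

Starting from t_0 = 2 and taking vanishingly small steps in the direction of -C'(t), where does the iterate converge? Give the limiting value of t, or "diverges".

diverges

C'(t) = -6(t + 1)(t + 4), so C'(2) = -108.
Gradient descent moves in the -C' direction, i.e. t is increasing.
There is no critical point above t=2, and C' keeps the same sign, so the iterate runs off to +∞.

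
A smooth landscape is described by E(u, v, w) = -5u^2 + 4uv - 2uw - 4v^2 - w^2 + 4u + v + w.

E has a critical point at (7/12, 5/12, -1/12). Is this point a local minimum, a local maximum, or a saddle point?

The Hessian is constant: H = [[-10, 4, -2], [4, -8, 0], [-2, 0, -2]].
Leading principal minors: Δ₁ = -10, Δ₂ = 64, Δ₃ = -96.
The minors alternate sign starting negative (−, +, −), so H is negative definite: a local maximum.

local maximum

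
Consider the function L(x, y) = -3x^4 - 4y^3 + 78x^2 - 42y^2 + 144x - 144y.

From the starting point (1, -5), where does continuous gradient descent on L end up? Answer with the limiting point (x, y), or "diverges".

(-1, -4)

L is separable, so gradient descent decouples: x follows -∂L/∂x, y follows -∂L/∂y.
∂L/∂x = -12(x - 4)(x + 1)(x + 3); at x=1 this is 288, so x decreases.
∂L/∂y = -12(y + 3)(y + 4); at y=-5 this is -24, so y increases.
x converges to its nearest critical value -1 (a local min of the x-part); y converges to -4. The iterate converges to (-1, -4).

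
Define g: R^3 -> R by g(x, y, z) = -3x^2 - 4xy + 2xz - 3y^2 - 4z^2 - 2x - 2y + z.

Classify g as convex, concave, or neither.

concave

g is quadratic, so its Hessian is the constant matrix H = [[-6, -4, 2], [-4, -6, 0], [2, 0, -8]].
Leading principal minors: -6, 20, -136.
Signs alternate −, +, − ⇒ H ≺ 0 ⇒ concave.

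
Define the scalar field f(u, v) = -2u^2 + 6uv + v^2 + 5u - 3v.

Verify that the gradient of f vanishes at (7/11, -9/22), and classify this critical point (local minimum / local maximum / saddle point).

saddle point

∇f = (-4u + 6v + 5, 6u + 2v - 3); substituting (7/11, -9/22) gives ∇f = (0, 0), so (7/11, -9/22) is indeed a critical point.
The Hessian of f is constant: H = [[-4, 6], [6, 2]].
det(H) = (-4)·2 − 6² = -44.
Since det(H) < 0, H is indefinite and the critical point is a saddle point.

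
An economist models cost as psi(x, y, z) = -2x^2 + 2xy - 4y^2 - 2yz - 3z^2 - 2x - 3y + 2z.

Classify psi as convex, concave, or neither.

concave

psi is quadratic, so its Hessian is the constant matrix H = [[-4, 2, 0], [2, -8, -2], [0, -2, -6]].
Leading principal minors: -4, 28, -152.
Signs alternate −, +, − ⇒ H ≺ 0 ⇒ concave.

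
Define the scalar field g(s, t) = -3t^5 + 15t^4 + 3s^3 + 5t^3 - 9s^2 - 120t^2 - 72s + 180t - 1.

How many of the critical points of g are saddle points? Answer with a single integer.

g separates as a function of s plus a function of t, so ∇g=0 decouples.
∂g/∂s = 9(s - 4)(s + 2) = 0 at s ∈ {-2, 4}; ∂g/∂t = -15(t - 3)(t - 2)(t - 1)(t + 2) = 0 at t ∈ {-2, 1, 2, 3}.
The Hessian is diagonal: diag(g_ss, g_tt). Second derivatives: g_ss(-2)=-54, g_ss(4)=54; g_tt(-2)=900, g_tt(1)=-90, g_tt(2)=60, g_tt(3)=-150.
Saddle points occur where the two diagonal entries have opposite signs: (-2, -2), (-2, 2), (4, 1), (4, 3). Count: 4.

4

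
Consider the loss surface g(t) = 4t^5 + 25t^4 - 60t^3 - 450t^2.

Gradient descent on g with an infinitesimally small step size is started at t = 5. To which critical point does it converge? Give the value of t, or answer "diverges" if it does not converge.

3

g'(t) = 20t(t - 3)(t + 3)(t + 5), so g'(5) = 16000.
Gradient descent moves in the -g' direction, i.e. t is decreasing.
The nearest critical point in that direction is t = 3, where g'' = 2880 > 0 (a local minimum). The iterate converges there.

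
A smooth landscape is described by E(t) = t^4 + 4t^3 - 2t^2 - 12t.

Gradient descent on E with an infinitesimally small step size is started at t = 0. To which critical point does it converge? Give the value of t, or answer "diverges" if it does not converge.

E'(t) = 4(t - 1)(t + 1)(t + 3), so E'(0) = -12.
Gradient descent moves in the -E' direction, i.e. t is increasing.
The nearest critical point in that direction is t = 1, where E'' = 32 > 0 (a local minimum). The iterate converges there.

1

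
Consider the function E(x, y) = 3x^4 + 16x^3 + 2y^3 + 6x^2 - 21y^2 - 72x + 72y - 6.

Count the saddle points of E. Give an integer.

3

E separates as a function of x plus a function of y, so ∇E=0 decouples.
∂E/∂x = 12(x - 1)(x + 2)(x + 3) = 0 at x ∈ {-3, -2, 1}; ∂E/∂y = 6(y - 4)(y - 3) = 0 at y ∈ {3, 4}.
The Hessian is diagonal: diag(E_xx, E_yy). Second derivatives: E_xx(-3)=48, E_xx(-2)=-36, E_xx(1)=144; E_yy(3)=-6, E_yy(4)=6.
Saddle points occur where the two diagonal entries have opposite signs: (-3, 3), (-2, 4), (1, 3). Count: 3.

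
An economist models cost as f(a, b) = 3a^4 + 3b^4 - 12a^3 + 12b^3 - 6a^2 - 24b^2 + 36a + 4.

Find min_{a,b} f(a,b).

f(a,b) separates as P(a) + Q(b) + 4, so its minimum is min P + min Q + 4.
P'(a) = 12(a - 3)(a - 1)(a + 1) vanishes at a ∈ {-1, 1, 3}; Q'(b) = 12b(b - 1)(b + 4) vanishes at b ∈ {-4, 0, 1}.
Local minima of P (where P''>0): P(-1)=-27, P(3)=-27. Local minima of Q: Q(-4)=-384, Q(1)=-9.
So the global minimum of f is P(-1) + Q(-4) + 4 = -27 − 384 + 4 = -407, attained at (-1, -4).

-407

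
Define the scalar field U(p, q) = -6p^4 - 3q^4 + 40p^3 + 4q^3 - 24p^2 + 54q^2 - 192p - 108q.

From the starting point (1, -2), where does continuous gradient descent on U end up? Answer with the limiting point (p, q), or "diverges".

(2, 1)

U is separable, so gradient descent decouples: p follows -∂U/∂p, q follows -∂U/∂q.
∂U/∂p = -24(p - 4)(p - 2)(p + 1); at p=1 this is -144, so p increases.
∂U/∂q = -12(q - 3)(q - 1)(q + 3); at q=-2 this is -180, so q increases.
p converges to its nearest critical value 2 (a local min of the p-part); q converges to 1. The iterate converges to (2, 1).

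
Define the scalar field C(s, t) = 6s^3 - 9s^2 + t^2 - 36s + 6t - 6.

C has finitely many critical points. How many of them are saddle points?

C separates as a function of s plus a function of t, so ∇C=0 decouples.
∂C/∂s = 18(s - 2)(s + 1) = 0 at s ∈ {-1, 2}; ∂C/∂t = 2(t + 3) = 0 at t ∈ {-3}.
The Hessian is diagonal: diag(C_ss, C_tt). Second derivatives: C_ss(-1)=-54, C_ss(2)=54; C_tt(-3)=2.
Saddle points occur where the two diagonal entries have opposite signs: (-1, -3). Count: 1.

1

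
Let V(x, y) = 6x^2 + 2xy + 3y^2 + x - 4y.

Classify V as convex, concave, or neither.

convex

V is quadratic, so its Hessian is the constant matrix H = [[12, 2], [2, 6]].
det(H) = 68, tr(H) = 18.
det(H) > 0 and tr(H) > 0, so H is positive definite everywhere: convex.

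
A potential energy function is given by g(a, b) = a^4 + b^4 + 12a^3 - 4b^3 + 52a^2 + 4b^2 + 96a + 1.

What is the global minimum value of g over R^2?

-63

g(a,b) separates as P(a) + Q(b) + 1, so its minimum is min P + min Q + 1.
P'(a) = 4(a + 2)(a + 3)(a + 4) vanishes at a ∈ {-4, -3, -2}; Q'(b) = 4b(b - 2)(b - 1) vanishes at b ∈ {0, 1, 2}.
Local minima of P (where P''>0): P(-4)=-64, P(-2)=-64. Local minima of Q: Q(0)=0, Q(2)=0.
So the global minimum of g is P(-4) + Q(0) + 1 = -64 + 0 + 1 = -63, attained at (-4, 0).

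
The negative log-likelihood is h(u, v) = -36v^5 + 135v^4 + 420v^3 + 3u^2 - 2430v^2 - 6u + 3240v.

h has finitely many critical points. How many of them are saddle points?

2

h separates as a function of u plus a function of v, so ∇h=0 decouples.
∂h/∂u = 6(u - 1) = 0 at u ∈ {1}; ∂h/∂v = -180(v - 3)(v - 2)(v - 1)(v + 3) = 0 at v ∈ {-3, 1, 2, 3}.
The Hessian is diagonal: diag(h_uu, h_vv). Second derivatives: h_uu(1)=6; h_vv(-3)=21600, h_vv(1)=-1440, h_vv(2)=900, h_vv(3)=-2160.
Saddle points occur where the two diagonal entries have opposite signs: (1, 1), (1, 3). Count: 2.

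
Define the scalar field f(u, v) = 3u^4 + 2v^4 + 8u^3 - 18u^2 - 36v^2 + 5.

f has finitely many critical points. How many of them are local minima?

4

f separates as a function of u plus a function of v, so ∇f=0 decouples.
∂f/∂u = 12u(u - 1)(u + 3) = 0 at u ∈ {-3, 0, 1}; ∂f/∂v = 8v(v - 3)(v + 3) = 0 at v ∈ {-3, 0, 3}.
The Hessian is diagonal: diag(f_uu, f_vv). Second derivatives: f_uu(-3)=144, f_uu(0)=-36, f_uu(1)=48; f_vv(-3)=144, f_vv(0)=-72, f_vv(3)=144.
Local minima occur where both diagonal entries positive: (-3, -3), (-3, 3), (1, -3), (1, 3). Count: 4.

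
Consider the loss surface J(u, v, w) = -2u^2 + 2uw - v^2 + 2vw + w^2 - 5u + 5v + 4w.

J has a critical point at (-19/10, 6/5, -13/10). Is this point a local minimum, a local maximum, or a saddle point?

The Hessian is constant: H = [[-4, 0, 2], [0, -2, 2], [2, 2, 2]].
Leading principal minors: Δ₁ = -4, Δ₂ = 8, Δ₃ = 40.
The minors fit neither the all-positive nor the alternating-sign pattern, so H is indefinite: a saddle point.

saddle point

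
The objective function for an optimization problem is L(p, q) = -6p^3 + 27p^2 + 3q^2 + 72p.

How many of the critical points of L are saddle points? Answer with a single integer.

L separates as a function of p plus a function of q, so ∇L=0 decouples.
∂L/∂p = -18(p - 4)(p + 1) = 0 at p ∈ {-1, 4}; ∂L/∂q = 6q = 0 at q ∈ {0}.
The Hessian is diagonal: diag(L_pp, L_qq). Second derivatives: L_pp(-1)=90, L_pp(4)=-90; L_qq(0)=6.
Saddle points occur where the two diagonal entries have opposite signs: (4, 0). Count: 1.

1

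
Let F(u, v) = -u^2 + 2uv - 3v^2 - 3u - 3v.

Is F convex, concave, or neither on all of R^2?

concave

F is quadratic, so its Hessian is the constant matrix H = [[-2, 2], [2, -6]].
det(H) = 8, tr(H) = -8.
det(H) > 0 and tr(H) < 0, so H is negative definite everywhere: concave.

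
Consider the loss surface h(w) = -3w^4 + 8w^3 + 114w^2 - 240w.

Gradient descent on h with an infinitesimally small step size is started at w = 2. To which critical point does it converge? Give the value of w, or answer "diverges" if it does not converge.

1

h'(w) = -12(w - 5)(w - 1)(w + 4), so h'(2) = 216.
Gradient descent moves in the -h' direction, i.e. w is decreasing.
The nearest critical point in that direction is w = 1, where h'' = 240 > 0 (a local minimum). The iterate converges there.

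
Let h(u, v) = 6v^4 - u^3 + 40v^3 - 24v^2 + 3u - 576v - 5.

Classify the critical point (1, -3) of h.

The mixed partial ∂²h/∂u∂v is 0, so the Hessian at any point is diag(h_uu, h_vv) = diag(-6u, 24(3v^2 + 10v - 2)).
At (1, -3): H = diag(-6, -120).
Both eigenvalues are negative, so H is negative definite: a local maximum.

local maximum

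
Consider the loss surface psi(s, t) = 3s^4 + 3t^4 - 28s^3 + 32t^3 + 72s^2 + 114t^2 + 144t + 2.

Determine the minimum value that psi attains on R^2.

-57

psi(s,t) separates as P(s) + Q(t) + 2, so its minimum is min P + min Q + 2.
P'(s) = 12s(s - 4)(s - 3) vanishes at s ∈ {0, 3, 4}; Q'(t) = 12(t + 1)(t + 3)(t + 4) vanishes at t ∈ {-4, -3, -1}.
Local minima of P (where P''>0): P(0)=0, P(4)=128. Local minima of Q: Q(-4)=-32, Q(-1)=-59.
So the global minimum of psi is P(0) + Q(-1) + 2 = 0 − 59 + 2 = -57, attained at (0, -1).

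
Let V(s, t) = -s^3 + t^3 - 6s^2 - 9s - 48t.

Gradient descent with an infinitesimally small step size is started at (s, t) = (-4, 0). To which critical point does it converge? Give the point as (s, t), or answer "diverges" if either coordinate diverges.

(-3, 4)

V is separable, so gradient descent decouples: s follows -∂V/∂s, t follows -∂V/∂t.
∂V/∂s = -3(s + 1)(s + 3); at s=-4 this is -9, so s increases.
∂V/∂t = 3(t - 4)(t + 4); at t=0 this is -48, so t increases.
s converges to its nearest critical value -3 (a local min of the s-part); t converges to 4. The iterate converges to (-3, 4).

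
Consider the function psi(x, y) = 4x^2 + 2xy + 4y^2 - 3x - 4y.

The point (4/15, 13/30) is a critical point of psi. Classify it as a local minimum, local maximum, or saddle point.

local minimum

The Hessian of psi is constant: H = [[8, 2], [2, 8]].
det(H) = 8·8 − 2² = 60.
det(H) > 0 and tr(H) = 16 > 0, so H is positive definite and the point is a local minimum.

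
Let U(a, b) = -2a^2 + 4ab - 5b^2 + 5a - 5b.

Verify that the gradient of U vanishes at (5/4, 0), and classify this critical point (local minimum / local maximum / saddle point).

∇U = (-4a + 4b + 5, 4a - 10b - 5); substituting (5/4, 0) gives ∇U = (0, 0), so (5/4, 0) is indeed a critical point.
The Hessian of U is constant: H = [[-4, 4], [4, -10]].
det(H) = (-4)·(-10) − 4² = 24.
det(H) > 0 and tr(H) = -14 < 0, so H is negative definite and the point is a local maximum.

local maximum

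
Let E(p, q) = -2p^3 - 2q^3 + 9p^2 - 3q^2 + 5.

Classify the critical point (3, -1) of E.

saddle point

The mixed partial ∂²E/∂p∂q is 0, so the Hessian at any point is diag(E_pp, E_qq) = diag(6(-2p + 3), -6(2q + 1)).
At (3, -1): H = diag(-18, 6).
The eigenvalues have opposite signs, so H is indefinite: a saddle point.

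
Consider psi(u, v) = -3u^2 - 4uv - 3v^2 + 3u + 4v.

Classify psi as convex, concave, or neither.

psi is quadratic, so its Hessian is the constant matrix H = [[-6, -4], [-4, -6]].
det(H) = 20, tr(H) = -12.
det(H) > 0 and tr(H) < 0, so H is negative definite everywhere: concave.

concave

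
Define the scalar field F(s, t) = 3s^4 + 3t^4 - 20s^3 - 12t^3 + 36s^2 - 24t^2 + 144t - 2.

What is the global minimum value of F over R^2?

F(s,t) separates as P(s) + Q(t) − 2, so its minimum is min P + min Q − 2.
P'(s) = 12s(s - 3)(s - 2) vanishes at s ∈ {0, 2, 3}; Q'(t) = 12(t - 3)(t - 2)(t + 2) vanishes at t ∈ {-2, 2, 3}.
Local minima of P (where P''>0): P(0)=0, P(3)=27. Local minima of Q: Q(-2)=-240, Q(3)=135.
So the global minimum of F is P(0) + Q(-2) − 2 = 0 − 240 − 2 = -242, attained at (0, -2).

-242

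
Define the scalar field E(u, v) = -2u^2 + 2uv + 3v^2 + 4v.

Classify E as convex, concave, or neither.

E is quadratic, so its Hessian is the constant matrix H = [[-4, 2], [2, 6]].
det(H) = -28, tr(H) = 2.
det(H) < 0, so H is indefinite: neither convex nor concave.

neither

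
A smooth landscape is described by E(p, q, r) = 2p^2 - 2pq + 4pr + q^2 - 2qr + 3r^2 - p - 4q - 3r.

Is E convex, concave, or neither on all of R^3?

E is quadratic, so its Hessian is the constant matrix H = [[4, -2, 4], [-2, 2, -2], [4, -2, 6]].
Leading principal minors: 4, 4, 8.
All positive ⇒ H ≻ 0 ⇒ convex.

convex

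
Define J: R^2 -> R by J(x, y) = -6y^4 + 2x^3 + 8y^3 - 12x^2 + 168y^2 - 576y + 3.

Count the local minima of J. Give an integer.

1

J separates as a function of x plus a function of y, so ∇J=0 decouples.
∂J/∂x = 6x(x - 4) = 0 at x ∈ {0, 4}; ∂J/∂y = -24(y - 3)(y - 2)(y + 4) = 0 at y ∈ {-4, 2, 3}.
The Hessian is diagonal: diag(J_xx, J_yy). Second derivatives: J_xx(0)=-24, J_xx(4)=24; J_yy(-4)=-1008, J_yy(2)=144, J_yy(3)=-168.
Local minima occur where both diagonal entries positive: (4, 2). Count: 1.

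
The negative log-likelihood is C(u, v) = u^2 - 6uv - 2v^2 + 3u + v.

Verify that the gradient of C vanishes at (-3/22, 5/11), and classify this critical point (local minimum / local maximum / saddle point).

∇C = (2u - 6v + 3, -6u - 4v + 1); substituting (-3/22, 5/11) gives ∇C = (0, 0), so (-3/22, 5/11) is indeed a critical point.
The Hessian of C is constant: H = [[2, -6], [-6, -4]].
det(H) = 2·(-4) − (-6)² = -44.
Since det(H) < 0, H is indefinite and the critical point is a saddle point.

saddle point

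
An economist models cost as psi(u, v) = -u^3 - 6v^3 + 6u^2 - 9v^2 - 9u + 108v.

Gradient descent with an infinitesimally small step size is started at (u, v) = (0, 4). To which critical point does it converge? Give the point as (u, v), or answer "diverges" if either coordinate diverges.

psi is separable, so gradient descent decouples: u follows -∂psi/∂u, v follows -∂psi/∂v.
∂psi/∂u = -3(u - 3)(u - 1); at u=0 this is -9, so u increases.
∂psi/∂v = -18(v - 2)(v + 3); at v=4 this is -252, so v increases.
The v-coordinate has no critical point in that direction and runs off to infinity.

diverges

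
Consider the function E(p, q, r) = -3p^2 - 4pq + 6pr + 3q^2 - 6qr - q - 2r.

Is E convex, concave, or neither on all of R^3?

neither

E is quadratic, so its Hessian is the constant matrix H = [[-6, -4, 6], [-4, 6, -6], [6, -6, 0]].
Leading principal minors: -6, -52, 288.
Neither pattern holds ⇒ H is indefinite ⇒ neither convex nor concave.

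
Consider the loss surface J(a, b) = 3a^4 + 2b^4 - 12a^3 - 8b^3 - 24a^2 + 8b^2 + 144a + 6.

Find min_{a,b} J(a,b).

J(a,b) separates as P(a) + Q(b) + 6, so its minimum is min P + min Q + 6.
P'(a) = 12(a - 3)(a - 2)(a + 2) vanishes at a ∈ {-2, 2, 3}; Q'(b) = 8b(b - 2)(b - 1) vanishes at b ∈ {0, 1, 2}.
Local minima of P (where P''>0): P(-2)=-240, P(3)=135. Local minima of Q: Q(0)=0, Q(2)=0.
So the global minimum of J is P(-2) + Q(0) + 6 = -240 + 0 + 6 = -234, attained at (-2, 0).

-234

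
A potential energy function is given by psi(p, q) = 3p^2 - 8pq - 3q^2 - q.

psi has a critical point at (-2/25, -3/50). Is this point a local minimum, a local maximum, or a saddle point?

saddle point

The Hessian of psi is constant: H = [[6, -8], [-8, -6]].
det(H) = 6·(-6) − (-8)² = -100.
Since det(H) < 0, H is indefinite and the critical point is a saddle point.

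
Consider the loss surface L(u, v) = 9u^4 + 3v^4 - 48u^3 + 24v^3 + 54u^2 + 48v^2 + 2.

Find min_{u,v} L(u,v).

L(u,v) separates as P(u) + Q(v) + 2, so its minimum is min P + min Q + 2.
P'(u) = 36u(u - 3)(u - 1) vanishes at u ∈ {0, 1, 3}; Q'(v) = 12v(v + 2)(v + 4) vanishes at v ∈ {-4, -2, 0}.
Local minima of P (where P''>0): P(0)=0, P(3)=-81. Local minima of Q: Q(-4)=0, Q(0)=0.
So the global minimum of L is P(3) + Q(-4) + 2 = -81 + 0 + 2 = -79, attained at (3, -4).

-79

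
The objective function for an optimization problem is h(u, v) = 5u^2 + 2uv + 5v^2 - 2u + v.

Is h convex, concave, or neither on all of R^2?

convex

h is quadratic, so its Hessian is the constant matrix H = [[10, 2], [2, 10]].
det(H) = 96, tr(H) = 20.
det(H) > 0 and tr(H) > 0, so H is positive definite everywhere: convex.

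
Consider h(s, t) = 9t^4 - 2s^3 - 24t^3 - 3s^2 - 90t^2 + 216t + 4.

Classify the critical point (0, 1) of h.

The mixed partial ∂²h/∂s∂t is 0, so the Hessian at any point is diag(h_ss, h_tt) = diag(-6(2s + 1), 36(3t^2 - 4t - 5)).
At (0, 1): H = diag(-6, -216).
Both eigenvalues are negative, so H is negative definite: a local maximum.

local maximum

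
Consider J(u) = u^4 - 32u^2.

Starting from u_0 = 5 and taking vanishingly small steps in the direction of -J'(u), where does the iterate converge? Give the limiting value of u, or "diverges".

J'(u) = 4u(u - 4)(u + 4), so J'(5) = 180.
Gradient descent moves in the -J' direction, i.e. u is decreasing.
The nearest critical point in that direction is u = 4, where J'' = 128 > 0 (a local minimum). The iterate converges there.

4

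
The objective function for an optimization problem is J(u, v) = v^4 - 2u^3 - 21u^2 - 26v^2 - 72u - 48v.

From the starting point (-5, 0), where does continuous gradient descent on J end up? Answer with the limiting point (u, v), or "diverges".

(-4, 4)

J is separable, so gradient descent decouples: u follows -∂J/∂u, v follows -∂J/∂v.
∂J/∂u = -6(u + 3)(u + 4); at u=-5 this is -12, so u increases.
∂J/∂v = 4(v - 4)(v + 1)(v + 3); at v=0 this is -48, so v increases.
u converges to its nearest critical value -4 (a local min of the u-part); v converges to 4. The iterate converges to (-4, 4).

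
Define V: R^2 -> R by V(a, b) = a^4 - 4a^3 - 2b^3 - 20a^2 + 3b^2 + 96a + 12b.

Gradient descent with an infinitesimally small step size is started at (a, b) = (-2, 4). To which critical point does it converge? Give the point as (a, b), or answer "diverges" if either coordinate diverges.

V is separable, so gradient descent decouples: a follows -∂V/∂a, b follows -∂V/∂b.
∂V/∂a = 4(a - 4)(a - 2)(a + 3); at a=-2 this is 96, so a decreases.
∂V/∂b = -6(b - 2)(b + 1); at b=4 this is -60, so b increases.
The b-coordinate has no critical point in that direction and runs off to infinity.

diverges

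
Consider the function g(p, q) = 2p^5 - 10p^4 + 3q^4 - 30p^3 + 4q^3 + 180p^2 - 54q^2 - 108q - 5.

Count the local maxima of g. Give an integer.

2

g separates as a function of p plus a function of q, so ∇g=0 decouples.
∂g/∂p = 10p(p - 4)(p - 3)(p + 3) = 0 at p ∈ {-3, 0, 3, 4}; ∂g/∂q = 12(q - 3)(q + 1)(q + 3) = 0 at q ∈ {-3, -1, 3}.
The Hessian is diagonal: diag(g_pp, g_qq). Second derivatives: g_pp(-3)=-1260, g_pp(0)=360, g_pp(3)=-180, g_pp(4)=280; g_qq(-3)=144, g_qq(-1)=-96, g_qq(3)=288.
Local maxima occur where both diagonal entries negative: (-3, -1), (3, -1). Count: 2.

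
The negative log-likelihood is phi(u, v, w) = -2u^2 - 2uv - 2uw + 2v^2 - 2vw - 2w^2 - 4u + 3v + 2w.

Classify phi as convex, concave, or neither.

neither

phi is quadratic, so its Hessian is the constant matrix H = [[-4, -2, -2], [-2, 4, -2], [-2, -2, -4]].
Leading principal minors: -4, -20, 64.
Neither pattern holds ⇒ H is indefinite ⇒ neither convex nor concave.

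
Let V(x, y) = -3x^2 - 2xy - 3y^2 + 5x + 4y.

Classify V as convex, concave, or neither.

concave

V is quadratic, so its Hessian is the constant matrix H = [[-6, -2], [-2, -6]].
det(H) = 32, tr(H) = -12.
det(H) > 0 and tr(H) < 0, so H is negative definite everywhere: concave.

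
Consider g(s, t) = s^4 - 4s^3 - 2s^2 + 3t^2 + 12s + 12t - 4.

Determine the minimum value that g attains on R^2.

g(s,t) separates as P(s) + Q(t) − 4, so its minimum is min P + min Q − 4.
P'(s) = 4(s - 3)(s - 1)(s + 1) vanishes at s ∈ {-1, 1, 3}; Q'(t) = 6(t + 2) vanishes at t ∈ {-2}.
Local minima of P (where P''>0): P(-1)=-9, P(3)=-9. Local minima of Q: Q(-2)=-12.
So the global minimum of g is P(-1) + Q(-2) − 4 = -9 − 12 − 4 = -25, attained at (-1, -2).

-25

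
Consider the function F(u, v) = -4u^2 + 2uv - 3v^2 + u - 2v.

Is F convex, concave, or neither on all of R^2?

F is quadratic, so its Hessian is the constant matrix H = [[-8, 2], [2, -6]].
det(H) = 44, tr(H) = -14.
det(H) > 0 and tr(H) < 0, so H is negative definite everywhere: concave.

concave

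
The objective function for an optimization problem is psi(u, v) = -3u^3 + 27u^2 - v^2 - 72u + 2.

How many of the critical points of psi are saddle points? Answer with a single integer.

psi separates as a function of u plus a function of v, so ∇psi=0 decouples.
∂psi/∂u = -9(u - 4)(u - 2) = 0 at u ∈ {2, 4}; ∂psi/∂v = -2v = 0 at v ∈ {0}.
The Hessian is diagonal: diag(psi_uu, psi_vv). Second derivatives: psi_uu(2)=18, psi_uu(4)=-18; psi_vv(0)=-2.
Saddle points occur where the two diagonal entries have opposite signs: (2, 0). Count: 1.

1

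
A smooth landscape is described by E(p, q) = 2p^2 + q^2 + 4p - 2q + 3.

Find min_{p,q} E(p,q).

0

E(p,q) separates as A(p) + B(q) + 3, so its minimum is min A + min B + 3.
A'(p) = 4p + 4 vanishes at p ∈ {-1}; B'(q) = 2q - 2 vanishes at q ∈ {1}.
Local minima of A (where A''>0): A(-1)=-2. Local minima of B: B(1)=-1.
So the global minimum of E is A(-1) + B(1) + 3 = -2 − 1 + 3 = 0, attained at (-1, 1).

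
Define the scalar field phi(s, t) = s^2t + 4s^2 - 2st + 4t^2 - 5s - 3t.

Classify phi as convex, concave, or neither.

The term s^2t is cubic, so the Hessian is not constant.
∂²phi/∂s² = 2t + 8, which takes both signs as t varies (negative for sufficiently negative t). A diagonal entry of the Hessian changing sign means the Hessian is neither positive- nor negative-semidefinite on all of R^2.

neither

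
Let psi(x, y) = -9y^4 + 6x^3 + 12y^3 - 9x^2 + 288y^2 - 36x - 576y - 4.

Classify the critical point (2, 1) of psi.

local minimum

The mixed partial ∂²psi/∂x∂y is 0, so the Hessian at any point is diag(psi_xx, psi_yy) = diag(18(2x - 1), 36(-3y^2 + 2y + 16)).
At (2, 1): H = diag(54, 540).
Both eigenvalues are positive, so H is positive definite: a local minimum.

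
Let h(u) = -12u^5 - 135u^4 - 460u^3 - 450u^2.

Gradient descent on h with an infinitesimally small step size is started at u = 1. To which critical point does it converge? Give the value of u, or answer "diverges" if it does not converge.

h'(u) = -60u(u + 1)(u + 3)(u + 5), so h'(1) = -2880.
Gradient descent moves in the -h' direction, i.e. u is increasing.
There is no critical point above u=1, and h' keeps the same sign, so the iterate runs off to +∞.

diverges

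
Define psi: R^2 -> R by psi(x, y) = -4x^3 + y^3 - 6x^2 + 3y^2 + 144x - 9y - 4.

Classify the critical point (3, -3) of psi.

The mixed partial ∂²psi/∂x∂y is 0, so the Hessian at any point is diag(psi_xx, psi_yy) = diag(-12(2x + 1), 6(y + 1)).
At (3, -3): H = diag(-84, -12).
Both eigenvalues are negative, so H is negative definite: a local maximum.

local maximum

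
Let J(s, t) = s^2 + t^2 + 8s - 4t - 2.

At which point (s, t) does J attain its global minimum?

J(s,t) separates as P(s) + Q(t) − 2, so its minimum is min P + min Q − 2.
P'(s) = 2s + 8 vanishes at s ∈ {-4}; Q'(t) = 2(t - 2) vanishes at t ∈ {2}.
Local minima of P (where P''>0): P(-4)=-16. Local minima of Q: Q(2)=-4.
So the global minimum of J is P(-4) + Q(2) − 2 = -16 − 4 − 2 = -22, attained at (-4, 2).

(-4, 2)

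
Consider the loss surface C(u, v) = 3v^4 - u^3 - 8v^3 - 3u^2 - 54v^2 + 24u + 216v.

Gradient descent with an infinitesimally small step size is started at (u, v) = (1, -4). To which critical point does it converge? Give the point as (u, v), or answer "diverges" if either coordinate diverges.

(-4, -3)

C is separable, so gradient descent decouples: u follows -∂C/∂u, v follows -∂C/∂v.
∂C/∂u = -3(u - 2)(u + 4); at u=1 this is 15, so u decreases.
∂C/∂v = 12(v - 3)(v - 2)(v + 3); at v=-4 this is -504, so v increases.
u converges to its nearest critical value -4 (a local min of the u-part); v converges to -3. The iterate converges to (-4, -3).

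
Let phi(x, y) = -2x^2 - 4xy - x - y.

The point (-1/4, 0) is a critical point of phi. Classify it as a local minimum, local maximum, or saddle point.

The Hessian of phi is constant: H = [[-4, -4], [-4, 0]].
det(H) = (-4)·0 − (-4)² = -16.
Since det(H) < 0, H is indefinite and the critical point is a saddle point.

saddle point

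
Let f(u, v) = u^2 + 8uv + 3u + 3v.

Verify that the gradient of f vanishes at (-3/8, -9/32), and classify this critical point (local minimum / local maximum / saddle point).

saddle point

∇f = (2u + 8v + 3, 8u + 3); substituting (-3/8, -9/32) gives ∇f = (0, 0), so (-3/8, -9/32) is indeed a critical point.
The Hessian of f is constant: H = [[2, 8], [8, 0]].
det(H) = 2·0 − 8² = -64.
Since det(H) < 0, H is indefinite and the critical point is a saddle point.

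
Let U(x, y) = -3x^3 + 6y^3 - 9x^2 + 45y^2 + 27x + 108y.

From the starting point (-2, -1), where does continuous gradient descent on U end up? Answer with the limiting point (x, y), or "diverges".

U is separable, so gradient descent decouples: x follows -∂U/∂x, y follows -∂U/∂y.
∂U/∂x = -9(x - 1)(x + 3); at x=-2 this is 27, so x decreases.
∂U/∂y = 18(y + 2)(y + 3); at y=-1 this is 36, so y decreases.
x converges to its nearest critical value -3 (a local min of the x-part); y converges to -2. The iterate converges to (-3, -2).

(-3, -2)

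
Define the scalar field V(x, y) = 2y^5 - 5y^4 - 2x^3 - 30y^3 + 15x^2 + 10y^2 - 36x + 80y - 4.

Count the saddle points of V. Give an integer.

V separates as a function of x plus a function of y, so ∇V=0 decouples.
∂V/∂x = -6(x - 3)(x - 2) = 0 at x ∈ {2, 3}; ∂V/∂y = 10(y - 4)(y - 1)(y + 1)(y + 2) = 0 at y ∈ {-2, -1, 1, 4}.
The Hessian is diagonal: diag(V_xx, V_yy). Second derivatives: V_xx(2)=6, V_xx(3)=-6; V_yy(-2)=-180, V_yy(-1)=100, V_yy(1)=-180, V_yy(4)=900.
Saddle points occur where the two diagonal entries have opposite signs: (2, -2), (2, 1), (3, -1), (3, 4). Count: 4.

4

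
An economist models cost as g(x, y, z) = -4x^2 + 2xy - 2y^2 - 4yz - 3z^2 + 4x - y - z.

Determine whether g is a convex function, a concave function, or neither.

concave

g is quadratic, so its Hessian is the constant matrix H = [[-8, 2, 0], [2, -4, -4], [0, -4, -6]].
Leading principal minors: -8, 28, -40.
Signs alternate −, +, − ⇒ H ≺ 0 ⇒ concave.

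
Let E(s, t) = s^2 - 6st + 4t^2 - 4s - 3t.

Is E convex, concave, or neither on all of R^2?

E is quadratic, so its Hessian is the constant matrix H = [[2, -6], [-6, 8]].
det(H) = -20, tr(H) = 10.
det(H) < 0, so H is indefinite: neither convex nor concave.

neither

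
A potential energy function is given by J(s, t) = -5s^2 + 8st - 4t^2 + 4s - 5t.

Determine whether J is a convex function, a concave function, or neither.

concave

J is quadratic, so its Hessian is the constant matrix H = [[-10, 8], [8, -8]].
det(H) = 16, tr(H) = -18.
det(H) > 0 and tr(H) < 0, so H is negative definite everywhere: concave.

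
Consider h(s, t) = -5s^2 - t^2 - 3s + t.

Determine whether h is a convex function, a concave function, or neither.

h is quadratic, so its Hessian is the constant matrix H = [[-10, 0], [0, -2]].
det(H) = 20, tr(H) = -12.
det(H) > 0 and tr(H) < 0, so H is negative definite everywhere: concave.

concave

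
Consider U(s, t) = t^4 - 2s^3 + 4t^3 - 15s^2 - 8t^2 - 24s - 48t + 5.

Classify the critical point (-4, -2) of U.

The mixed partial ∂²U/∂s∂t is 0, so the Hessian at any point is diag(U_ss, U_tt) = diag(-6(2s + 5), 4(3t^2 + 6t - 4)).
At (-4, -2): H = diag(18, -16).
The eigenvalues have opposite signs, so H is indefinite: a saddle point.

saddle point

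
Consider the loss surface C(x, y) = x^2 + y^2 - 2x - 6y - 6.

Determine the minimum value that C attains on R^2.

-16

C(x,y) separates as P(x) + Q(y) − 6, so its minimum is min P + min Q − 6.
P'(x) = 2x - 2 vanishes at x ∈ {1}; Q'(y) = 2y - 6 vanishes at y ∈ {3}.
Local minima of P (where P''>0): P(1)=-1. Local minima of Q: Q(3)=-9.
So the global minimum of C is P(1) + Q(3) − 6 = -1 − 9 − 6 = -16, attained at (1, 3).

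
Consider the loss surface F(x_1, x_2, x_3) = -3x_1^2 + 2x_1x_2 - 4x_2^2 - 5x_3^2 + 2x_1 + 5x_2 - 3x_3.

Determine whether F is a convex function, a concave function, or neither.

F is quadratic, so its Hessian is the constant matrix H = [[-6, 2, 0], [2, -8, 0], [0, 0, -10]].
Leading principal minors: -6, 44, -440.
Signs alternate −, +, − ⇒ H ≺ 0 ⇒ concave.

concave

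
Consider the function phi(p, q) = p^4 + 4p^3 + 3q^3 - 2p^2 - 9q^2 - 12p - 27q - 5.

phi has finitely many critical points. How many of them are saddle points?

3

phi separates as a function of p plus a function of q, so ∇phi=0 decouples.
∂phi/∂p = 4(p - 1)(p + 1)(p + 3) = 0 at p ∈ {-3, -1, 1}; ∂phi/∂q = 9(q - 3)(q + 1) = 0 at q ∈ {-1, 3}.
The Hessian is diagonal: diag(phi_pp, phi_qq). Second derivatives: phi_pp(-3)=32, phi_pp(-1)=-16, phi_pp(1)=32; phi_qq(-1)=-36, phi_qq(3)=36.
Saddle points occur where the two diagonal entries have opposite signs: (-3, -1), (-1, 3), (1, -1). Count: 3.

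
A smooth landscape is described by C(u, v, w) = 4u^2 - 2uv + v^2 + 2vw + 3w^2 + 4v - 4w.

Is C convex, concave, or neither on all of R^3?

convex

C is quadratic, so its Hessian is the constant matrix H = [[8, -2, 0], [-2, 2, 2], [0, 2, 6]].
Leading principal minors: 8, 12, 40.
All positive ⇒ H ≻ 0 ⇒ convex.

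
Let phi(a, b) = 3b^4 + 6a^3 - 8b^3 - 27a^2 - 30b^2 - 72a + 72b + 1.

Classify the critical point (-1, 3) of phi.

saddle point

The mixed partial ∂²phi/∂a∂b is 0, so the Hessian at any point is diag(phi_aa, phi_bb) = diag(18(2a - 3), 12(3b^2 - 4b - 5)).
At (-1, 3): H = diag(-90, 120).
The eigenvalues have opposite signs, so H is indefinite: a saddle point.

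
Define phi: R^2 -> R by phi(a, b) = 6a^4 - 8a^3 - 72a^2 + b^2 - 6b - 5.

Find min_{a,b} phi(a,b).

phi(a,b) separates as P(a) + Q(b) − 5, so its minimum is min P + min Q − 5.
P'(a) = 24a(a - 3)(a + 2) vanishes at a ∈ {-2, 0, 3}; Q'(b) = 2b - 6 vanishes at b ∈ {3}.
Local minima of P (where P''>0): P(-2)=-128, P(3)=-378. Local minima of Q: Q(3)=-9.
So the global minimum of phi is P(3) + Q(3) − 5 = -378 − 9 − 5 = -392, attained at (3, 3).

-392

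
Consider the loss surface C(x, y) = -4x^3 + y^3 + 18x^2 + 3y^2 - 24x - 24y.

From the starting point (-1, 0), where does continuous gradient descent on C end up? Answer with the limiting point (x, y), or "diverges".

C is separable, so gradient descent decouples: x follows -∂C/∂x, y follows -∂C/∂y.
∂C/∂x = -12(x - 2)(x - 1); at x=-1 this is -72, so x increases.
∂C/∂y = 3(y - 2)(y + 4); at y=0 this is -24, so y increases.
x converges to its nearest critical value 1 (a local min of the x-part); y converges to 2. The iterate converges to (1, 2).

(1, 2)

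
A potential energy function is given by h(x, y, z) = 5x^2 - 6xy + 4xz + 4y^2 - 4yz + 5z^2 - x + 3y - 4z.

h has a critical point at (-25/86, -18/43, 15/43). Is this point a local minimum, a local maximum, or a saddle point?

The Hessian is constant: H = [[10, -6, 4], [-6, 8, -4], [4, -4, 10]].
Leading principal minors: Δ₁ = 10, Δ₂ = 44, Δ₃ = 344.
All leading minors are positive, so H is positive definite: a local minimum.

local minimum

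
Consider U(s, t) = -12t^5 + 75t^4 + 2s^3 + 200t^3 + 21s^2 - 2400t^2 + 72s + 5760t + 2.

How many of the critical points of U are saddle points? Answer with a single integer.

4

U separates as a function of s plus a function of t, so ∇U=0 decouples.
∂U/∂s = 6(s + 3)(s + 4) = 0 at s ∈ {-4, -3}; ∂U/∂t = -60(t - 4)(t - 3)(t - 2)(t + 4) = 0 at t ∈ {-4, 2, 3, 4}.
The Hessian is diagonal: diag(U_ss, U_tt). Second derivatives: U_ss(-4)=-6, U_ss(-3)=6; U_tt(-4)=20160, U_tt(2)=-720, U_tt(3)=420, U_tt(4)=-960.
Saddle points occur where the two diagonal entries have opposite signs: (-4, -4), (-4, 3), (-3, 2), (-3, 4). Count: 4.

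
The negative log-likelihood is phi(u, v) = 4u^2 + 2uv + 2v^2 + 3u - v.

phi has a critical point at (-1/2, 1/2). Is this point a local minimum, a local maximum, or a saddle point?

local minimum

The Hessian of phi is constant: H = [[8, 2], [2, 4]].
det(H) = 8·4 − 2² = 28.
det(H) > 0 and tr(H) = 12 > 0, so H is positive definite and the point is a local minimum.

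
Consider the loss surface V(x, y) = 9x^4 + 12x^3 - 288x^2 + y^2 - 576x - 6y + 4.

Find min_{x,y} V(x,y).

-3845

V(x,y) separates as P(x) + Q(y) + 4, so its minimum is min P + min Q + 4.
P'(x) = 36(x - 4)(x + 1)(x + 4) vanishes at x ∈ {-4, -1, 4}; Q'(y) = 2y - 6 vanishes at y ∈ {3}.
Local minima of P (where P''>0): P(-4)=-768, P(4)=-3840. Local minima of Q: Q(3)=-9.
So the global minimum of V is P(4) + Q(3) + 4 = -3840 − 9 + 4 = -3845, attained at (4, 3).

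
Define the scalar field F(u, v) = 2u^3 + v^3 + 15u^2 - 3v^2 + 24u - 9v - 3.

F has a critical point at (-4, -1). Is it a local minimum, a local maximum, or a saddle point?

local maximum

The mixed partial ∂²F/∂u∂v is 0, so the Hessian at any point is diag(F_uu, F_vv) = diag(6(2u + 5), 6(v - 1)).
At (-4, -1): H = diag(-18, -12).
Both eigenvalues are negative, so H is negative definite: a local maximum.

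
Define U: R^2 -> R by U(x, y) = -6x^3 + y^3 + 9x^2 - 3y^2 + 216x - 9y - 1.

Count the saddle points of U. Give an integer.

2

U separates as a function of x plus a function of y, so ∇U=0 decouples.
∂U/∂x = -18(x - 4)(x + 3) = 0 at x ∈ {-3, 4}; ∂U/∂y = 3(y - 3)(y + 1) = 0 at y ∈ {-1, 3}.
The Hessian is diagonal: diag(U_xx, U_yy). Second derivatives: U_xx(-3)=126, U_xx(4)=-126; U_yy(-1)=-12, U_yy(3)=12.
Saddle points occur where the two diagonal entries have opposite signs: (-3, -1), (4, 3). Count: 2.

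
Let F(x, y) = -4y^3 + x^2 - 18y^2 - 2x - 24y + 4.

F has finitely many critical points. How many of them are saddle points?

F separates as a function of x plus a function of y, so ∇F=0 decouples.
∂F/∂x = 2(x - 1) = 0 at x ∈ {1}; ∂F/∂y = -12(y + 1)(y + 2) = 0 at y ∈ {-2, -1}.
The Hessian is diagonal: diag(F_xx, F_yy). Second derivatives: F_xx(1)=2; F_yy(-2)=12, F_yy(-1)=-12.
Saddle points occur where the two diagonal entries have opposite signs: (1, -1). Count: 1.

1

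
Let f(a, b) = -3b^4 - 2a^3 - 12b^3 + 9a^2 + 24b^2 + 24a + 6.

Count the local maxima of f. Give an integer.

2

f separates as a function of a plus a function of b, so ∇f=0 decouples.
∂f/∂a = -6(a - 4)(a + 1) = 0 at a ∈ {-1, 4}; ∂f/∂b = -12b(b - 1)(b + 4) = 0 at b ∈ {-4, 0, 1}.
The Hessian is diagonal: diag(f_aa, f_bb). Second derivatives: f_aa(-1)=30, f_aa(4)=-30; f_bb(-4)=-240, f_bb(0)=48, f_bb(1)=-60.
Local maxima occur where both diagonal entries negative: (4, -4), (4, 1). Count: 2.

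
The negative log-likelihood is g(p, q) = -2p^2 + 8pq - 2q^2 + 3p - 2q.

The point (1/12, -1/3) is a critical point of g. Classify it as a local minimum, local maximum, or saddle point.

The Hessian of g is constant: H = [[-4, 8], [8, -4]].
det(H) = (-4)·(-4) − 8² = -48.
Since det(H) < 0, H is indefinite and the critical point is a saddle point.

saddle point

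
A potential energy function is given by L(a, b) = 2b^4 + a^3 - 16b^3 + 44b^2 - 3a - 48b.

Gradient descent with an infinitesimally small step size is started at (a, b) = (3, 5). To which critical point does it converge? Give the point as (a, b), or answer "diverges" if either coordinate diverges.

(1, 3)

L is separable, so gradient descent decouples: a follows -∂L/∂a, b follows -∂L/∂b.
∂L/∂a = 3(a - 1)(a + 1); at a=3 this is 24, so a decreases.
∂L/∂b = 8(b - 3)(b - 2)(b - 1); at b=5 this is 192, so b decreases.
a converges to its nearest critical value 1 (a local min of the a-part); b converges to 3. The iterate converges to (1, 3).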